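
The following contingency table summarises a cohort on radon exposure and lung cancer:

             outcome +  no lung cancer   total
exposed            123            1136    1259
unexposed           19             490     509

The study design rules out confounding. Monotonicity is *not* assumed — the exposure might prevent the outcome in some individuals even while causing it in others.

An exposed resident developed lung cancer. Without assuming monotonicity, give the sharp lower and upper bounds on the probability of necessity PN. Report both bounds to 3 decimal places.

p₁ = P(outcome | exposed) = 123/1259 = 0.097697
p₀ = P(outcome | unexposed) = 19/509 = 0.037328
Under exogeneity alone the bounds on PN are max{0,(p₁−p₀)/p₁} ≤ PN ≤ min{1,(1−p₀)/p₁}.
  lower = (p₁ − p₀)/p₁ = 0.060368 / 0.097697 ≈ 0.6179
  upper = min{1, (1 − p₀)/p₁} = 0.96267 / 0.097697 ≈ 9.8537 → capped at 1

0.618 ≤ PN ≤ 1.000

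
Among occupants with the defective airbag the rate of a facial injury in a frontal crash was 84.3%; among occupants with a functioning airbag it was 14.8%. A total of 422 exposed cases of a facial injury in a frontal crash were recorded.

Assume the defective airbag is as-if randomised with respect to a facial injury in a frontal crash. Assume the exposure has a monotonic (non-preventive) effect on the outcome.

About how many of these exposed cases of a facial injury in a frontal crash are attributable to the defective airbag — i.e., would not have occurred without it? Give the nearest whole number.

p₁ = 0.843, p₀ = 0.148.
PN = (p₁ − p₀)/p₁ = (0.843 − 0.148) / 0.843 ≈ 0.82444.
Attributable cases ≈ PN × (exposed cases) = 0.82444 × 422 ≈ 347.91.

about 348 cases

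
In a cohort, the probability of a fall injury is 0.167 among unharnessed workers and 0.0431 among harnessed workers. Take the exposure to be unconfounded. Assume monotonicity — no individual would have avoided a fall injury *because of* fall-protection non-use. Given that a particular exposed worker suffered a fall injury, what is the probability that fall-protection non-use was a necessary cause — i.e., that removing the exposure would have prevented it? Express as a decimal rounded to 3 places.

Let p₁ = 0.167, p₀ = 0.0431.
Under exogeneity and monotonicity, PN = (p₁ − p₀) / p₁.
PN = (0.167 − 0.0431) / 0.167 = 0.1239 / 0.167 ≈ 0.7419

PN ≈ 0.742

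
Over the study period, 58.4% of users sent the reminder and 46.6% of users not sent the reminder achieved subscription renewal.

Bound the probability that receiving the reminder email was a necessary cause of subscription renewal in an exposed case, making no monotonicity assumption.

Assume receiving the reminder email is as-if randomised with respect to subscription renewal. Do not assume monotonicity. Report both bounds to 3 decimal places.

p₁ = 0.584, p₀ = 0.466.
Under exogeneity alone the bounds on PN are max{0,(p₁−p₀)/p₁} ≤ PN ≤ min{1,(1−p₀)/p₁}.
  lower = (p₁ − p₀)/p₁ = 0.118 / 0.584 ≈ 0.2021
  upper = min{1, (1 − p₀)/p₁} = 0.534 / 0.584 ≈ 0.9144

0.202 ≤ PN ≤ 0.914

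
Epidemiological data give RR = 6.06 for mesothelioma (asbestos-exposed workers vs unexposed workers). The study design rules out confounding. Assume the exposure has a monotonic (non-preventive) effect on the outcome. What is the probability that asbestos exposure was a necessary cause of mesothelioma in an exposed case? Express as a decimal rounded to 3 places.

PN ≈ 0.835

Under exogeneity and monotonicity, PN = (RR − 1) / RR = 1 − 1/RR.
PN = (6.06 − 1) / 6.06 = 5.06 / 6.06 ≈ 0.8350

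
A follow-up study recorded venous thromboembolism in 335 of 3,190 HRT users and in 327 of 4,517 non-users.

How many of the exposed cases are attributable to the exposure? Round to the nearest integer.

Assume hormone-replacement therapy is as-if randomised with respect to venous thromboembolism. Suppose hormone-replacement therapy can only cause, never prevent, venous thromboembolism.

p₁ = P(outcome | exposed) = 335/3190 = 0.10502
p₀ = P(outcome | unexposed) = 327/4517 = 0.072393
PN = (p₁ − p₀)/p₁ = (0.10502 − 0.072393) / 0.10502 ≈ 0.31064.
Attributable cases ≈ PN × (exposed cases) = 0.31064 × 335 ≈ 104.07.

about 104 cases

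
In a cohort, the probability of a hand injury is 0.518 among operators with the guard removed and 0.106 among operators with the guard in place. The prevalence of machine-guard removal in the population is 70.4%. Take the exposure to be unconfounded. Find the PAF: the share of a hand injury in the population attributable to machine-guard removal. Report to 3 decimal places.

Let p₁ = 0.518, p₀ = 0.106.
Overall risk P(Y=1) = π·p₁ + (1−π)·p₀ = 0.704×0.518 + 0.296×0.106 = 0.39605.
Under exogeneity, PAF = [P(Y=1) − p₀] / P(Y=1).
PAF = (0.39605 − 0.106) / 0.39605 ≈ 0.7324

PAF ≈ 0.732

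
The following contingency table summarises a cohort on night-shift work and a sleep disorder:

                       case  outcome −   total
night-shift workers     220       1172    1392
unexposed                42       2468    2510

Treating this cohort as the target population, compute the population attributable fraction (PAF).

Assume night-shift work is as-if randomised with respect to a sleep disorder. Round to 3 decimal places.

p₁ = P(outcome | exposed) = 220/1392 = 0.15805
p₀ = P(outcome | unexposed) = 42/2510 = 0.016733
Exposure prevalence π = 1392/3902 = 0.35674; overall risk P(Y=1) = 0.067145.
Under exogeneity, PAF = [P(Y=1) − p₀]/P(Y=1).
PAF = (0.067145 − 0.016733) / 0.067145 ≈ 0.7508

PAF ≈ 0.751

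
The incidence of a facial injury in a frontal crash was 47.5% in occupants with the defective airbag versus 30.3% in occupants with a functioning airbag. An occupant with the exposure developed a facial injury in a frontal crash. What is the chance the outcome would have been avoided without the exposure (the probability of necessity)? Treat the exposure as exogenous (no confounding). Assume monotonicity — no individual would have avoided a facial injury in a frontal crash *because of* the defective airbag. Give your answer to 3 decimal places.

PN ≈ 0.362

p₁ = 0.475, p₀ = 0.303.
Under exogeneity and monotonicity, PN = (p₁ − p₀) / p₁.
PN = (0.475 − 0.303) / 0.475 = 0.172 / 0.475 ≈ 0.3621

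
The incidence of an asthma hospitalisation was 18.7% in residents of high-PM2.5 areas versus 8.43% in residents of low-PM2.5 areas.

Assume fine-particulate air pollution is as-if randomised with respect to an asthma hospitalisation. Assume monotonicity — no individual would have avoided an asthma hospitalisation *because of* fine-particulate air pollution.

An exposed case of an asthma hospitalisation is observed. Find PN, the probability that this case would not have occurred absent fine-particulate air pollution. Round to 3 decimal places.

p₁ = 0.187, p₀ = 0.0843.
Under exogeneity and monotonicity, PN = (p₁ − p₀) / p₁.
PN = (0.187 − 0.0843) / 0.187 = 0.1027 / 0.187 ≈ 0.5492

PN ≈ 0.549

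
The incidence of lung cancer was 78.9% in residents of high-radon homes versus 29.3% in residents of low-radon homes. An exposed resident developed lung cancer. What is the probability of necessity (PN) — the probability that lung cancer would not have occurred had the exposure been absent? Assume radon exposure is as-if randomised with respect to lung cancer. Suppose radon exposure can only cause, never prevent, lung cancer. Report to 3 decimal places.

PN ≈ 0.629

p₁ = 0.789, p₀ = 0.293.
Under exogeneity and monotonicity, PN = (p₁ − p₀) / p₁.
PN = (0.789 − 0.293) / 0.789 = 0.496 / 0.789 ≈ 0.6286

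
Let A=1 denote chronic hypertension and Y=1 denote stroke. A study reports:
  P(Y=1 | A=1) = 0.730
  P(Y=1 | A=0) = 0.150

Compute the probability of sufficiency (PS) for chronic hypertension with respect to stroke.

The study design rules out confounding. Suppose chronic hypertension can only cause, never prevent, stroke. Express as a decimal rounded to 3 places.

Let p₁ = 0.73, p₀ = 0.15.
Under exogeneity and monotonicity, PS = (p₁ − p₀) / (1 − p₀).
PS = (0.73 − 0.15) / (1 − 0.15) = 0.58 / 0.85 ≈ 0.6824

PS ≈ 0.682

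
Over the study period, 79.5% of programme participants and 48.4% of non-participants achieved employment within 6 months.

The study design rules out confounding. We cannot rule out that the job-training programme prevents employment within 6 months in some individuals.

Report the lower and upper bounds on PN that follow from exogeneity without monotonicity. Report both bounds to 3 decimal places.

0.391 ≤ PN ≤ 0.649

p₁ = 0.795, p₀ = 0.484.
Under exogeneity alone the bounds on PN are max{0,(p₁−p₀)/p₁} ≤ PN ≤ min{1,(1−p₀)/p₁}.
  lower = (p₁ − p₀)/p₁ = 0.311 / 0.795 ≈ 0.3912
  upper = min{1, (1 − p₀)/p₁} = 0.516 / 0.795 ≈ 0.6491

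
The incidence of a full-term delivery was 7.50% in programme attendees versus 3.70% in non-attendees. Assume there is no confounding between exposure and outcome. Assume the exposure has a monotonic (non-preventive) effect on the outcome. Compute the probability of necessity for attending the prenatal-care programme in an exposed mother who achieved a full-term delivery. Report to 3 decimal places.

p₁ = 0.075, p₀ = 0.037.
Under exogeneity and monotonicity, PN = (p₁ − p₀) / p₁.
PN = (0.075 − 0.037) / 0.075 = 0.038 / 0.075 ≈ 0.5067

PN ≈ 0.507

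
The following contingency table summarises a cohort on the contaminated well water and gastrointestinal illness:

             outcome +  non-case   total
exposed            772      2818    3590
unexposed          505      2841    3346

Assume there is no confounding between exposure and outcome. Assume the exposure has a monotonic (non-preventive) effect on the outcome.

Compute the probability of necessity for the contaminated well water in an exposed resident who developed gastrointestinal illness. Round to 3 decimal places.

PN ≈ 0.298

p₁ = P(outcome | exposed) = 772/3590 = 0.21504
p₀ = P(outcome | unexposed) = 505/3346 = 0.15093
Under exogeneity and monotonicity, PN = (p₁ − p₀)/p₁.
PN = (0.21504 − 0.15093) / 0.21504 ≈ 0.2982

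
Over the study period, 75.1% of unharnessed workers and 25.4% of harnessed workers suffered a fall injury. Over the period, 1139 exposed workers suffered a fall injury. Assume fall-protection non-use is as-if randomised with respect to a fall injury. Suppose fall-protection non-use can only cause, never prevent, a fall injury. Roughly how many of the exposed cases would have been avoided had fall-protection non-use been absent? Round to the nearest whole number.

about 754 cases

p₁ = 0.751, p₀ = 0.254.
PN = (p₁ − p₀)/p₁ = (0.751 − 0.254) / 0.751 ≈ 0.66178.
Attributable cases ≈ PN × (exposed cases) = 0.66178 × 1139 ≈ 753.77.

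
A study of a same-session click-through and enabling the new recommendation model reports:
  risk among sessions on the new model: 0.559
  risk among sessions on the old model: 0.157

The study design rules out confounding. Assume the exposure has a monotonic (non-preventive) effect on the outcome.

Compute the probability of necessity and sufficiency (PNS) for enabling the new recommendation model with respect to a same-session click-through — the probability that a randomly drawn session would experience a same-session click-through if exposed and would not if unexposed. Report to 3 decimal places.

PNS ≈ 0.402

Let p₁ = 0.559, p₀ = 0.157.
Under exogeneity and monotonicity, PNS = p₁ − p₀.
PNS = 0.559 − 0.157 = 0.402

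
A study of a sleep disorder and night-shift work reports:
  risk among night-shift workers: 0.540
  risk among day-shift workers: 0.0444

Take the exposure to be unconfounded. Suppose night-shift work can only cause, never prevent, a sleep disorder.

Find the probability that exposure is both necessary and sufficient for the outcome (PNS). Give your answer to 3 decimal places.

Let p₁ = 0.54, p₀ = 0.0444.
Under exogeneity and monotonicity, PNS = p₁ − p₀.
PNS = 0.54 − 0.0444 = 0.4956

PNS ≈ 0.496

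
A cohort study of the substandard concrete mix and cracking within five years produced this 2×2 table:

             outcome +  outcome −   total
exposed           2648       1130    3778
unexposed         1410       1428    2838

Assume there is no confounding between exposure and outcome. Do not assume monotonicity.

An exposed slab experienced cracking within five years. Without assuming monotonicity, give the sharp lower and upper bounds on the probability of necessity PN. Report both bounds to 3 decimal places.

p₁ = P(outcome | exposed) = 2648/3778 = 0.7009
p₀ = P(outcome | unexposed) = 1410/2838 = 0.49683
Under exogeneity alone the bounds on PN are max{0,(p₁−p₀)/p₁} ≤ PN ≤ min{1,(1−p₀)/p₁}.
  lower = (p₁ − p₀)/p₁ = 0.20407 / 0.7009 ≈ 0.2912
  upper = min{1, (1 − p₀)/p₁} = 0.50317 / 0.7009 ≈ 0.7179

0.291 ≤ PN ≤ 0.718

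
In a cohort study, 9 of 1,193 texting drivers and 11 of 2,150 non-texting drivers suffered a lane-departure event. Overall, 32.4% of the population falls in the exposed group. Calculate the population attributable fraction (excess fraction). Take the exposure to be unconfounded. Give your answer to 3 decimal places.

p₁ = P(outcome | exposed) = 9/1193 = 0.007544
p₀ = P(outcome | unexposed) = 11/2150 = 0.0051163
Overall risk P(Y=1) = π·p₁ + (1−π)·p₀ = 0.324×0.007544 + 0.676×0.0051163 = 0.0059029.
Under exogeneity, PAF = [P(Y=1) − p₀] / P(Y=1).
PAF = (0.0059029 − 0.0051163) / 0.0059029 ≈ 0.1333

PAF ≈ 0.133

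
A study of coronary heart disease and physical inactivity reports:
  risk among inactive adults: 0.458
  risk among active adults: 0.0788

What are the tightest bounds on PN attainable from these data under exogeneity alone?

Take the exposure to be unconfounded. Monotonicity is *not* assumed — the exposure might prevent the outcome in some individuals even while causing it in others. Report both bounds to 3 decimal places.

0.828 ≤ PN ≤ 1.000

Let p₁ = 0.458, p₀ = 0.0788.
Under exogeneity alone the bounds on PN are max{0,(p₁−p₀)/p₁} ≤ PN ≤ min{1,(1−p₀)/p₁}.
  lower = (p₁ − p₀)/p₁ = 0.3792 / 0.458 ≈ 0.8279
  upper = min{1, (1 − p₀)/p₁} = 0.9212 / 0.458 ≈ 2.0114 → capped at 1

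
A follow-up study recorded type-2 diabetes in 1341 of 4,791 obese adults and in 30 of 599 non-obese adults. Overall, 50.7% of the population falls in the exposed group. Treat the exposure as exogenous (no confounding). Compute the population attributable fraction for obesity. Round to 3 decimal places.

p₁ = P(outcome | exposed) = 1341/4791 = 0.2799
p₀ = P(outcome | unexposed) = 30/599 = 0.050083
Overall risk P(Y=1) = π·p₁ + (1−π)·p₀ = 0.507×0.2799 + 0.493×0.050083 = 0.1666.
Under exogeneity, PAF = [P(Y=1) − p₀] / P(Y=1).
PAF = (0.1666 − 0.050083) / 0.1666 ≈ 0.6994

PAF ≈ 0.699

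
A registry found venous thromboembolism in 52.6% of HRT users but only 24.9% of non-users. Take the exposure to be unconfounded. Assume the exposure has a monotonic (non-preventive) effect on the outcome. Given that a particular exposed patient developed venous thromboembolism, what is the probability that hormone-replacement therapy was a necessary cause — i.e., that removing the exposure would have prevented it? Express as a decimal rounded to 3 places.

p₁ = 0.526, p₀ = 0.249.
Under exogeneity and monotonicity, PN = (p₁ − p₀) / p₁.
PN = (0.526 − 0.249) / 0.526 = 0.277 / 0.526 ≈ 0.5266

PN ≈ 0.527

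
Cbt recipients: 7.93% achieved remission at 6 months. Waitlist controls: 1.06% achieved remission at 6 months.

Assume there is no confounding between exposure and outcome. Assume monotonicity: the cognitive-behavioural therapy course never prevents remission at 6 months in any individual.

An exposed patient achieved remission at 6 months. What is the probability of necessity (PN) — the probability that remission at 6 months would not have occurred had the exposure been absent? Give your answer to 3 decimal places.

p₁ = 0.0793, p₀ = 0.0106.
Under exogeneity and monotonicity, PN = (p₁ − p₀) / p₁.
PN = (0.0793 − 0.0106) / 0.0793 = 0.0687 / 0.0793 ≈ 0.8663

PN ≈ 0.866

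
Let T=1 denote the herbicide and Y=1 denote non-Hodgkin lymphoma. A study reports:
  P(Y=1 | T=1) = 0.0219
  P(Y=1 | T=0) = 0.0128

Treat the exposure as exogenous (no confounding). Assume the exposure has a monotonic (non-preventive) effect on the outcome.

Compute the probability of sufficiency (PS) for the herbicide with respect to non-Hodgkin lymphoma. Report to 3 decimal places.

PS ≈ 0.009

Let p₁ = 0.0219, p₀ = 0.0128.
Under exogeneity and monotonicity, PS = (p₁ − p₀) / (1 − p₀).
PS = (0.0219 − 0.0128) / (1 − 0.0128) = 0.0091 / 0.9872 ≈ 0.0092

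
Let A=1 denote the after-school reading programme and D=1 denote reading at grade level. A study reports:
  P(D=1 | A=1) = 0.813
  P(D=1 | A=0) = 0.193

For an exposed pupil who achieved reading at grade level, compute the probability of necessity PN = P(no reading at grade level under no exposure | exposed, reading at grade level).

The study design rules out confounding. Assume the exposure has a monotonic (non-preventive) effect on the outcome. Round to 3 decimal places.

Let p₁ = 0.813, p₀ = 0.193.
Under exogeneity and monotonicity, PN = (p₁ − p₀) / p₁.
PN = (0.813 − 0.193) / 0.813 = 0.62 / 0.813 ≈ 0.7626

PN ≈ 0.763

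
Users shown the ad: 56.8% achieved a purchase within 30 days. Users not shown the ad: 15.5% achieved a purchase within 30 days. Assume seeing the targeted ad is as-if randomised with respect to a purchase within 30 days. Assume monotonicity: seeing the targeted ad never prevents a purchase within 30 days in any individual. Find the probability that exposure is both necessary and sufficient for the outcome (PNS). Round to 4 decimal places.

p₁ = 0.568, p₀ = 0.155.
Under exogeneity and monotonicity, PNS = p₁ − p₀.
PNS = 0.568 − 0.155 = 0.413

PNS ≈ 0.4130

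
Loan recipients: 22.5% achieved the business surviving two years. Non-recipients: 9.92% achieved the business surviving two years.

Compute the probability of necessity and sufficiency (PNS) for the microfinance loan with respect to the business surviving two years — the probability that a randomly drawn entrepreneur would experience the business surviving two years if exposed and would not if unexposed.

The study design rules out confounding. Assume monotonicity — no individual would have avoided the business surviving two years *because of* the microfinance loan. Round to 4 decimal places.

p₁ = 0.225, p₀ = 0.0992.
Under exogeneity and monotonicity, PNS = p₁ − p₀.
PNS = 0.225 − 0.0992 = 0.1258

PNS ≈ 0.1258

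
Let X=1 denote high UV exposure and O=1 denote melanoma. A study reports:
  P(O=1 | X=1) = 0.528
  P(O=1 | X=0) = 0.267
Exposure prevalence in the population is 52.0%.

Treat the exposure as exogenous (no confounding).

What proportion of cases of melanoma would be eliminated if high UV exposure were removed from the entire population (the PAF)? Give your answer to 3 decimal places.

Let p₁ = 0.528, p₀ = 0.267.
Overall risk P(Y=1) = π·p₁ + (1−π)·p₀ = 0.52×0.528 + 0.48×0.267 = 0.40272.
Under exogeneity, PAF = [P(Y=1) − p₀] / P(Y=1).
PAF = (0.40272 − 0.267) / 0.40272 ≈ 0.3370

PAF ≈ 0.337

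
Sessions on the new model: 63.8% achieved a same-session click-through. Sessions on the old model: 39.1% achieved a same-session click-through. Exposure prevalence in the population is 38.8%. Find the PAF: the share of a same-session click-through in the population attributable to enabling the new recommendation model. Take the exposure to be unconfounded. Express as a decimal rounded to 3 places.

p₁ = 0.638, p₀ = 0.391.
Overall risk P(Y=1) = π·p₁ + (1−π)·p₀ = 0.388×0.638 + 0.612×0.391 = 0.48684.
Under exogeneity, PAF = [P(Y=1) − p₀] / P(Y=1).
PAF = (0.48684 − 0.391) / 0.48684 ≈ 0.1969

PAF ≈ 0.197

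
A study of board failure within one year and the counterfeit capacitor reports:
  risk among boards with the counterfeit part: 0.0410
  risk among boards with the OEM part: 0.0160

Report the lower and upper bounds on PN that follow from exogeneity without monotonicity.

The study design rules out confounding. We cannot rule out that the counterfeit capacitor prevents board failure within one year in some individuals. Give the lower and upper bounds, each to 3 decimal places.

0.610 ≤ PN ≤ 1.000

Let p₁ = 0.041, p₀ = 0.016.
Under exogeneity alone the bounds on PN are max{0,(p₁−p₀)/p₁} ≤ PN ≤ min{1,(1−p₀)/p₁}.
  lower = (p₁ − p₀)/p₁ = 0.025 / 0.041 ≈ 0.6098
  upper = min{1, (1 − p₀)/p₁} = 0.984 / 0.041 ≈ 24.0000 → capped at 1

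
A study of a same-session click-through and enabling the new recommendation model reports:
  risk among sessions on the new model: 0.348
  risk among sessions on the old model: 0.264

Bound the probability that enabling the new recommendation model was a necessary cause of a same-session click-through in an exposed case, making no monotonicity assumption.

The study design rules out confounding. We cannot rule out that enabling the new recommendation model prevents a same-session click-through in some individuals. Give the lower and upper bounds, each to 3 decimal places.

0.241 ≤ PN ≤ 1.000

Let p₁ = 0.348, p₀ = 0.264.
Under exogeneity alone the bounds on PN are max{0,(p₁−p₀)/p₁} ≤ PN ≤ min{1,(1−p₀)/p₁}.
  lower = (p₁ − p₀)/p₁ = 0.084 / 0.348 ≈ 0.2414
  upper = min{1, (1 − p₀)/p₁} = 0.736 / 0.348 ≈ 2.1149 → capped at 1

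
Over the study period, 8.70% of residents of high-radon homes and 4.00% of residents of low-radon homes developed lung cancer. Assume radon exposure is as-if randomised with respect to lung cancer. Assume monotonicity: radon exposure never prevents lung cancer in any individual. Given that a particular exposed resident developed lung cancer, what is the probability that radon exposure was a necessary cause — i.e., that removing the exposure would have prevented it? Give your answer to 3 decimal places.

PN ≈ 0.540

p₁ = 0.087, p₀ = 0.04.
Under exogeneity and monotonicity, PN = (p₁ − p₀) / p₁.
PN = (0.087 − 0.04) / 0.087 = 0.047 / 0.087 ≈ 0.5402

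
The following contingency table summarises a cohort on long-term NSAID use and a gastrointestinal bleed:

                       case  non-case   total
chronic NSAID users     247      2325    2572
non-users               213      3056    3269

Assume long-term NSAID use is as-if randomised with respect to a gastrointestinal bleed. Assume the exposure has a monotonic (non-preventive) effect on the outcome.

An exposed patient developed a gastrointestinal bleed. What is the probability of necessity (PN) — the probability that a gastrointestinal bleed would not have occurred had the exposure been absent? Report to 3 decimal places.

PN ≈ 0.322

p₁ = P(outcome | exposed) = 247/2572 = 0.096034
p₀ = P(outcome | unexposed) = 213/3269 = 0.065158
Under exogeneity and monotonicity, PN = (p₁ − p₀) / p₁.
PN = (0.096034 − 0.065158) / 0.096034 = 0.030877 / 0.096034 ≈ 0.3215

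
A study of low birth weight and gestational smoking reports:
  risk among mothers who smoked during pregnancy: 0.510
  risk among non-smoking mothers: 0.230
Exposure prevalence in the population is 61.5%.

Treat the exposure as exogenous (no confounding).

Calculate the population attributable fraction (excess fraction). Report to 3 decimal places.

Let p₁ = 0.51, p₀ = 0.23.
Overall risk P(Y=1) = π·p₁ + (1−π)·p₀ = 0.615×0.51 + 0.385×0.23 = 0.4022.
Under exogeneity, PAF = [P(Y=1) − p₀] / P(Y=1).
PAF = (0.4022 − 0.23) / 0.4022 ≈ 0.4281

PAF ≈ 0.428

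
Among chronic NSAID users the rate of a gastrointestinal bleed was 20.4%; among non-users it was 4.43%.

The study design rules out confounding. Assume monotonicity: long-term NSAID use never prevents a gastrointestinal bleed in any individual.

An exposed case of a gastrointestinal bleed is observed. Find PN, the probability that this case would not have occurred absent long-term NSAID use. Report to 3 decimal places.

p₁ = 0.204, p₀ = 0.0443.
Under exogeneity and monotonicity, PN = (p₁ − p₀) / p₁.
PN = (0.204 − 0.0443) / 0.204 = 0.1597 / 0.204 ≈ 0.7828

PN ≈ 0.783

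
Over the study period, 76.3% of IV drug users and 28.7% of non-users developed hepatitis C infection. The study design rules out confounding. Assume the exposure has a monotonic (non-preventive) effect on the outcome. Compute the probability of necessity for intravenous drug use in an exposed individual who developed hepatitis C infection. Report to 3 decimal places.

p₁ = 0.763, p₀ = 0.287.
Under exogeneity and monotonicity, PN = (p₁ − p₀) / p₁.
PN = (0.763 − 0.287) / 0.763 = 0.476 / 0.763 ≈ 0.6239

PN ≈ 0.624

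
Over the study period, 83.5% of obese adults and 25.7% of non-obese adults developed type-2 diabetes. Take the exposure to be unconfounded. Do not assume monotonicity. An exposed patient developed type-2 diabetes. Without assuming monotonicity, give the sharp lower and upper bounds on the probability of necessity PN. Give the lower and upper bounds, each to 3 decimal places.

0.692 ≤ PN ≤ 0.890

p₁ = 0.835, p₀ = 0.257.
Under exogeneity alone the bounds on PN are max{0,(p₁−p₀)/p₁} ≤ PN ≤ min{1,(1−p₀)/p₁}.
  lower = (p₁ − p₀)/p₁ = 0.578 / 0.835 ≈ 0.6922
  upper = min{1, (1 − p₀)/p₁} = 0.743 / 0.835 ≈ 0.8898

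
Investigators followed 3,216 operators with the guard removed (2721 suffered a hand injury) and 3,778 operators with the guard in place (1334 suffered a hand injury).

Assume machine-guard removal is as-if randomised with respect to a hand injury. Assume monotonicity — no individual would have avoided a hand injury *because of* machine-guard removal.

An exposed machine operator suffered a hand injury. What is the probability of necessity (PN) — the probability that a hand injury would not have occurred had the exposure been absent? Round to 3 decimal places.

p₁ = P(outcome | exposed) = 2721/3216 = 0.84608
p₀ = P(outcome | unexposed) = 1334/3778 = 0.3531
Under exogeneity and monotonicity, PN = (p₁ − p₀) / p₁.
PN = (0.84608 − 0.3531) / 0.84608 = 0.49299 / 0.84608 ≈ 0.5827

PN ≈ 0.583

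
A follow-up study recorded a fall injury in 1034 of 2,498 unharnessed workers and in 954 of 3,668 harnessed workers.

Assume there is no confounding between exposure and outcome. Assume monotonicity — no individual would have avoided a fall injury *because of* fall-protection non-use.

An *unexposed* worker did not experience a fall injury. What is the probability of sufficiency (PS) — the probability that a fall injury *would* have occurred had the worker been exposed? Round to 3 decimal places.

p₁ = P(outcome | exposed) = 1034/2498 = 0.41393
p₀ = P(outcome | unexposed) = 954/3668 = 0.26009
Under exogeneity and monotonicity, PS = (p₁ − p₀) / (1 − p₀).
PS = (0.41393 − 0.26009) / (1 − 0.26009) = 0.15384 / 0.73991 ≈ 0.2079

PS ≈ 0.208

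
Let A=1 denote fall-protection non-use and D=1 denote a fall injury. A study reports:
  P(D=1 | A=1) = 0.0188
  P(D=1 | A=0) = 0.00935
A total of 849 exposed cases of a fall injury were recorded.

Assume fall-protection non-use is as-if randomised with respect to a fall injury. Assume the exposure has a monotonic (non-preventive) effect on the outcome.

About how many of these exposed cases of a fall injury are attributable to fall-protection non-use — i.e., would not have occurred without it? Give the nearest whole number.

about 427 cases

Let p₁ = 0.0188, p₀ = 0.00935.
PN = (p₁ − p₀)/p₁ = (0.0188 − 0.00935) / 0.0188 ≈ 0.50266.
Attributable cases ≈ PN × (exposed cases) = 0.50266 × 849 ≈ 426.76.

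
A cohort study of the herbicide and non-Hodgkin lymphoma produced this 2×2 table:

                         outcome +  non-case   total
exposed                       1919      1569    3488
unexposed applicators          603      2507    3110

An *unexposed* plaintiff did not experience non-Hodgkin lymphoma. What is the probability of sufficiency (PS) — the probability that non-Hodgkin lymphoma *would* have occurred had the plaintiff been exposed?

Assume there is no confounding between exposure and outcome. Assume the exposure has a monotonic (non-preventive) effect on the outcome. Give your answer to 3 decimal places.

p₁ = P(outcome | exposed) = 1919/3488 = 0.55017
p₀ = P(outcome | unexposed) = 603/3110 = 0.19389
Under exogeneity and monotonicity, PS = (p₁ − p₀) / (1 − p₀).
PS = (0.55017 − 0.19389) / (1 − 0.19389) = 0.35628 / 0.80611 ≈ 0.4420

PS ≈ 0.442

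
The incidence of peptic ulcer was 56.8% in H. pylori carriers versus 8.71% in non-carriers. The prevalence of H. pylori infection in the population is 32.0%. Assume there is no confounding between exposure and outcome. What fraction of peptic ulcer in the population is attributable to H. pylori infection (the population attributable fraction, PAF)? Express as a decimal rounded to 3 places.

PAF ≈ 0.639

p₁ = 0.568, p₀ = 0.0871.
Overall risk P(Y=1) = π·p₁ + (1−π)·p₀ = 0.32×0.568 + 0.68×0.0871 = 0.24099.
Under exogeneity, PAF = [P(Y=1) − p₀] / P(Y=1).
PAF = (0.24099 − 0.0871) / 0.24099 ≈ 0.6386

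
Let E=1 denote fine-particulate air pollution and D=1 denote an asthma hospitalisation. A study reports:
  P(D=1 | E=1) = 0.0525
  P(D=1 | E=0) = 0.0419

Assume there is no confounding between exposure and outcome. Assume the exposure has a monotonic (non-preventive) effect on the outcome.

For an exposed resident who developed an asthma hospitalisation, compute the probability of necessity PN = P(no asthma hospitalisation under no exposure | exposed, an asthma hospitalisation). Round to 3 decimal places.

PN ≈ 0.202

Let p₁ = 0.0525, p₀ = 0.0419.
Under exogeneity and monotonicity, PN = (p₁ − p₀) / p₁.
PN = (0.0525 − 0.0419) / 0.0525 = 0.0106 / 0.0525 ≈ 0.2019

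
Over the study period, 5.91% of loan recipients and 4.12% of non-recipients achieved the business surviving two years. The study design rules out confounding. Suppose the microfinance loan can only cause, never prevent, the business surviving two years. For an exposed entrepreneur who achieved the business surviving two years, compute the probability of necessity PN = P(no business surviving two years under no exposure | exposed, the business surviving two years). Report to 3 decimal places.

p₁ = 0.0591, p₀ = 0.0412.
Under exogeneity and monotonicity, PN = (p₁ − p₀) / p₁.
PN = (0.0591 − 0.0412) / 0.0591 = 0.0179 / 0.0591 ≈ 0.3029

PN ≈ 0.303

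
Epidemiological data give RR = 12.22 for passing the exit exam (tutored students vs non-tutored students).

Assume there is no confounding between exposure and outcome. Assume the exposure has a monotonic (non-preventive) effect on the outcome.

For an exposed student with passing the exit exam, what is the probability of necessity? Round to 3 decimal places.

PN ≈ 0.918

Under exogeneity and monotonicity, PN = (RR − 1) / RR = 1 − 1/RR.
PN = (12.22 − 1) / 12.22 = 11.22 / 12.22 ≈ 0.9182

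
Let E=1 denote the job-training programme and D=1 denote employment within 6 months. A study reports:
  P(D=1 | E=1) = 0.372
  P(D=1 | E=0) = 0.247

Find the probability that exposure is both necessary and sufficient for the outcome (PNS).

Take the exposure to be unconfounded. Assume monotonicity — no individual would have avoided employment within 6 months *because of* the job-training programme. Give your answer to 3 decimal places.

PNS ≈ 0.125

Let p₁ = 0.372, p₀ = 0.247.
Under exogeneity and monotonicity, PNS = p₁ − p₀.
PNS = 0.372 − 0.247 = 0.125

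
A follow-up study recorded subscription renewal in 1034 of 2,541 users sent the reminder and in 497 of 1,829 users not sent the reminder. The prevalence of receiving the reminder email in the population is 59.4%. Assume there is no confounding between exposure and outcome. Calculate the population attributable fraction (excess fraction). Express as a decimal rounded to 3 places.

p₁ = P(outcome | exposed) = 1034/2541 = 0.40693
p₀ = P(outcome | unexposed) = 497/1829 = 0.27173
Overall risk P(Y=1) = π·p₁ + (1−π)·p₀ = 0.594×0.40693 + 0.406×0.27173 = 0.35204.
Under exogeneity, PAF = [P(Y=1) − p₀] / P(Y=1).
PAF = (0.35204 − 0.27173) / 0.35204 ≈ 0.2281

PAF ≈ 0.228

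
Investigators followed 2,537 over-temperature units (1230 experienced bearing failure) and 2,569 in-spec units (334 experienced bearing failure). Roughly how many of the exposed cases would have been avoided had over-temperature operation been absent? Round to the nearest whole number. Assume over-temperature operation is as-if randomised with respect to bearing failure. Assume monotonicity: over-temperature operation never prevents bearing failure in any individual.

p₁ = P(outcome | exposed) = 1230/2537 = 0.48482
p₀ = P(outcome | unexposed) = 334/2569 = 0.13001
PN = (p₁ − p₀)/p₁ = (0.48482 − 0.13001) / 0.48482 ≈ 0.73184.
Attributable cases ≈ PN × (exposed cases) = 0.73184 × 1230 ≈ 900.16.

about 900 cases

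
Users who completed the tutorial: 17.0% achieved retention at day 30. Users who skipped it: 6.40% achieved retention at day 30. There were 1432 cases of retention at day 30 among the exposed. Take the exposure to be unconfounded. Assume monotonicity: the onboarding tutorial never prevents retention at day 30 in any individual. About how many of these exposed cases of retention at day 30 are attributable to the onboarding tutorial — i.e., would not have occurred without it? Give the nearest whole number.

about 893 cases

p₁ = 0.17, p₀ = 0.064.
PN = (p₁ − p₀)/p₁ = (0.17 − 0.064) / 0.17 ≈ 0.62353.
Attributable cases ≈ PN × (exposed cases) = 0.62353 × 1432 ≈ 892.89.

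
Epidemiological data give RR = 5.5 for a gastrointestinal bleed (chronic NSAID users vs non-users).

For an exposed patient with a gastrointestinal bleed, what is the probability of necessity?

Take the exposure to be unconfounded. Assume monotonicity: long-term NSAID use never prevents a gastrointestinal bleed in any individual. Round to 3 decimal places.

Under exogeneity and monotonicity, PN = (RR − 1) / RR = 1 − 1/RR.
PN = (5.5 − 1) / 5.5 = 4.5 / 5.5 ≈ 0.8182

PN ≈ 0.818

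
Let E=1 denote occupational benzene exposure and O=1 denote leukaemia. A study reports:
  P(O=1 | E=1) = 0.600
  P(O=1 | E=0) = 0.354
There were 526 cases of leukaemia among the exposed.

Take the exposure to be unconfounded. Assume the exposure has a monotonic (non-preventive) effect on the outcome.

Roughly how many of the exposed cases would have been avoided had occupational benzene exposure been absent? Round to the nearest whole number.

Let p₁ = 0.6, p₀ = 0.354.
PN = (p₁ − p₀)/p₁ = (0.6 − 0.354) / 0.6 ≈ 0.41000.
Attributable cases ≈ PN × (exposed cases) = 0.41000 × 526 ≈ 215.66.

about 216 cases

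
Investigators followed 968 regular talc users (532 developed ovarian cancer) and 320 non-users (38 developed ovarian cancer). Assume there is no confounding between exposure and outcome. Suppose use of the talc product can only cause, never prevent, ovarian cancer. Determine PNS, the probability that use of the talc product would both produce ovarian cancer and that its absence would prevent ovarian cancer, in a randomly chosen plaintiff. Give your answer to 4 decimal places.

p₁ = P(outcome | exposed) = 532/968 = 0.54959
p₀ = P(outcome | unexposed) = 38/320 = 0.11875
Under exogeneity and monotonicity, PNS = p₁ − p₀.
PNS = 0.54959 − 0.11875 = 0.43084

PNS ≈ 0.4308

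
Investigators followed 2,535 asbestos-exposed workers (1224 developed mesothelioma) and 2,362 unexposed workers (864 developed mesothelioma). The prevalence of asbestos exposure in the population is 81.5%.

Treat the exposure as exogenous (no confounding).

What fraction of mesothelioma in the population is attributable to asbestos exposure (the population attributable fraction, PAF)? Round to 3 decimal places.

PAF ≈ 0.207

p₁ = P(outcome | exposed) = 1224/2535 = 0.48284
p₀ = P(outcome | unexposed) = 864/2362 = 0.36579
Overall risk P(Y=1) = π·p₁ + (1−π)·p₀ = 0.815×0.48284 + 0.185×0.36579 = 0.46119.
Under exogeneity, PAF = [P(Y=1) − p₀] / P(Y=1).
PAF = (0.46119 − 0.36579) / 0.46119 ≈ 0.2068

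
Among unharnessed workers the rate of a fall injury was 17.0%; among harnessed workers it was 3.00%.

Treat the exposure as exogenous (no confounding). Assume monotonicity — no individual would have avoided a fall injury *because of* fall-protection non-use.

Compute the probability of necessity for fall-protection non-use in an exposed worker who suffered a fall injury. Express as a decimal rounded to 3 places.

PN ≈ 0.824

p₁ = 0.17, p₀ = 0.03.
Under exogeneity and monotonicity, PN = (p₁ − p₀) / p₁.
PN = (0.17 − 0.03) / 0.17 = 0.14 / 0.17 ≈ 0.8235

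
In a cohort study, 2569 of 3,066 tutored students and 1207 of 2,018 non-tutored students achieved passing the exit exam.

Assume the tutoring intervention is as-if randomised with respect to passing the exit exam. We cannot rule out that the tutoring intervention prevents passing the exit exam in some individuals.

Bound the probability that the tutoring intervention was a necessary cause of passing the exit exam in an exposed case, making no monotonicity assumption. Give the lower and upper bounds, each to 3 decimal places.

0.286 ≤ PN ≤ 0.480

p₁ = P(outcome | exposed) = 2569/3066 = 0.8379
p₀ = P(outcome | unexposed) = 1207/2018 = 0.59812
Under exogeneity alone the bounds on PN are max{0,(p₁−p₀)/p₁} ≤ PN ≤ min{1,(1−p₀)/p₁}.
  lower = (p₁ − p₀)/p₁ = 0.23978 / 0.8379 ≈ 0.2862
  upper = min{1, (1 − p₀)/p₁} = 0.40188 / 0.8379 ≈ 0.4796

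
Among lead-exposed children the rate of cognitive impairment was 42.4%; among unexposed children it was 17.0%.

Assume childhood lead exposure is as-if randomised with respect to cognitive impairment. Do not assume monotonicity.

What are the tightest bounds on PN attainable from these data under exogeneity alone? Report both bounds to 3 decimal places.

p₁ = 0.424, p₀ = 0.17.
Under exogeneity alone the bounds on PN are max{0,(p₁−p₀)/p₁} ≤ PN ≤ min{1,(1−p₀)/p₁}.
  lower = (p₁ − p₀)/p₁ = 0.254 / 0.424 ≈ 0.5991
  upper = min{1, (1 − p₀)/p₁} = 0.83 / 0.424 ≈ 1.9575 → capped at 1

0.599 ≤ PN ≤ 1.000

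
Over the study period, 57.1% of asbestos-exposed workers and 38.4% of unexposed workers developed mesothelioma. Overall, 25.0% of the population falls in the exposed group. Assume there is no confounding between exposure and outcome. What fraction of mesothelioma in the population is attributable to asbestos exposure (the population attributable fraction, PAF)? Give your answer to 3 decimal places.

PAF ≈ 0.109

p₁ = 0.571, p₀ = 0.384.
Overall risk P(Y=1) = π·p₁ + (1−π)·p₀ = 0.25×0.571 + 0.75×0.384 = 0.43075.
Under exogeneity, PAF = [P(Y=1) − p₀] / P(Y=1).
PAF = (0.43075 − 0.384) / 0.43075 ≈ 0.1085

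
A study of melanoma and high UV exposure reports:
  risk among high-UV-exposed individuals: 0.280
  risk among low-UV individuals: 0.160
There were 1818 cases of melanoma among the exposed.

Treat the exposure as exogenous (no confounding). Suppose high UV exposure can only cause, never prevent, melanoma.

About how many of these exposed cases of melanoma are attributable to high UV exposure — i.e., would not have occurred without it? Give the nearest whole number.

about 779 cases

Let p₁ = 0.28, p₀ = 0.16.
PN = (p₁ − p₀)/p₁ = (0.28 − 0.16) / 0.28 ≈ 0.42857.
Attributable cases ≈ PN × (exposed cases) = 0.42857 × 1818 ≈ 779.14.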